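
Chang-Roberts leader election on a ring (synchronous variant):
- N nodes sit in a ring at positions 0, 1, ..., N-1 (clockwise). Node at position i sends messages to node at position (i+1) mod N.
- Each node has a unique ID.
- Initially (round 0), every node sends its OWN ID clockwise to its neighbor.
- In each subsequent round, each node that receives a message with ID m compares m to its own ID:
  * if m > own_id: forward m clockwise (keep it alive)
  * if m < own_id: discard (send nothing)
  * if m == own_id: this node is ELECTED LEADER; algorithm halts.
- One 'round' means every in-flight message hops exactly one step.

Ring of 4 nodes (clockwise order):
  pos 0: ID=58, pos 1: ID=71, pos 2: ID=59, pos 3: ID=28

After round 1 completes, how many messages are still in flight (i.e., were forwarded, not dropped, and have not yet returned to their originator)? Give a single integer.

Round 1: pos1(id71) recv 58: drop; pos2(id59) recv 71: fwd; pos3(id28) recv 59: fwd; pos0(id58) recv 28: drop
After round 1: 2 messages still in flight

Answer: 2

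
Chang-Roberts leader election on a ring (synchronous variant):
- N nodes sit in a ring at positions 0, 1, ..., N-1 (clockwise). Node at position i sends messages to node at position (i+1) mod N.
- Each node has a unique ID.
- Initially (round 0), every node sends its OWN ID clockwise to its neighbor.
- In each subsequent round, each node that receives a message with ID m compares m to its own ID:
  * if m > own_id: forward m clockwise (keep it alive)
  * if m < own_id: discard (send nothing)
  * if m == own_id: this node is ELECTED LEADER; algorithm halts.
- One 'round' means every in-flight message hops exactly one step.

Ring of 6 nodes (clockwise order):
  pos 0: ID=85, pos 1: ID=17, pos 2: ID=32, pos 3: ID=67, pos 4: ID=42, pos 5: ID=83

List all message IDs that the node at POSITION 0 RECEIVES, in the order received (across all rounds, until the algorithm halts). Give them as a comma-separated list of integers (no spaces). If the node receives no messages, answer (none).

Round 1: pos1(id17) recv 85: fwd; pos2(id32) recv 17: drop; pos3(id67) recv 32: drop; pos4(id42) recv 67: fwd; pos5(id83) recv 42: drop; pos0(id85) recv 83: drop
Round 2: pos2(id32) recv 85: fwd; pos5(id83) recv 67: drop
Round 3: pos3(id67) recv 85: fwd
Round 4: pos4(id42) recv 85: fwd
Round 5: pos5(id83) recv 85: fwd
Round 6: pos0(id85) recv 85: ELECTED

Answer: 83,85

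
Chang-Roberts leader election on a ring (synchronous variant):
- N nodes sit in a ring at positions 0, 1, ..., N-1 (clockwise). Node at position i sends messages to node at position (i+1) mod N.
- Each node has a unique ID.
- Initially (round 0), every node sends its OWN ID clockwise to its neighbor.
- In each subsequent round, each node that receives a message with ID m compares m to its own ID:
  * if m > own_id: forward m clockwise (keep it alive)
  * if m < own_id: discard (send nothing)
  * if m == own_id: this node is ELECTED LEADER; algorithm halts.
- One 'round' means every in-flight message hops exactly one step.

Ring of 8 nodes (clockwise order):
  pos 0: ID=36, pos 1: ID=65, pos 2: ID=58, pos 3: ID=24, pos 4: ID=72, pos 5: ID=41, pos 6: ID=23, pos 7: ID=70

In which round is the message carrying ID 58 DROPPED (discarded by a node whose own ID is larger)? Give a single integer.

Round 1: pos1(id65) recv 36: drop; pos2(id58) recv 65: fwd; pos3(id24) recv 58: fwd; pos4(id72) recv 24: drop; pos5(id41) recv 72: fwd; pos6(id23) recv 41: fwd; pos7(id70) recv 23: drop; pos0(id36) recv 70: fwd
Round 2: pos3(id24) recv 65: fwd; pos4(id72) recv 58: drop; pos6(id23) recv 72: fwd; pos7(id70) recv 41: drop; pos1(id65) recv 70: fwd
Round 3: pos4(id72) recv 65: drop; pos7(id70) recv 72: fwd; pos2(id58) recv 70: fwd
Round 4: pos0(id36) recv 72: fwd; pos3(id24) recv 70: fwd
Round 5: pos1(id65) recv 72: fwd; pos4(id72) recv 70: drop
Round 6: pos2(id58) recv 72: fwd
Round 7: pos3(id24) recv 72: fwd
Round 8: pos4(id72) recv 72: ELECTED
Message ID 58 originates at pos 2; dropped at pos 4 in round 2

Answer: 2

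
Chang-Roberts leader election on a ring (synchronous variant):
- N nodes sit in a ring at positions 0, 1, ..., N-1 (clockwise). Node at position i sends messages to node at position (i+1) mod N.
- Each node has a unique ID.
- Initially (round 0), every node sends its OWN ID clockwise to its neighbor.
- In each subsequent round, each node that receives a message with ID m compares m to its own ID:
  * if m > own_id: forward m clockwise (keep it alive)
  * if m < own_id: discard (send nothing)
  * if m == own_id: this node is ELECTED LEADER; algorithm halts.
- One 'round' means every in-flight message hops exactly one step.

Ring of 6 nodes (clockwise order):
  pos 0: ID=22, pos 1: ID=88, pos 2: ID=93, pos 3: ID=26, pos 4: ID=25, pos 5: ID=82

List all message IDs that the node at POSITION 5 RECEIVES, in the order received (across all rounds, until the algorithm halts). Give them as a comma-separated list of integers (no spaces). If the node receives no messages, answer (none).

Round 1: pos1(id88) recv 22: drop; pos2(id93) recv 88: drop; pos3(id26) recv 93: fwd; pos4(id25) recv 26: fwd; pos5(id82) recv 25: drop; pos0(id22) recv 82: fwd
Round 2: pos4(id25) recv 93: fwd; pos5(id82) recv 26: drop; pos1(id88) recv 82: drop
Round 3: pos5(id82) recv 93: fwd
Round 4: pos0(id22) recv 93: fwd
Round 5: pos1(id88) recv 93: fwd
Round 6: pos2(id93) recv 93: ELECTED

Answer: 25,26,93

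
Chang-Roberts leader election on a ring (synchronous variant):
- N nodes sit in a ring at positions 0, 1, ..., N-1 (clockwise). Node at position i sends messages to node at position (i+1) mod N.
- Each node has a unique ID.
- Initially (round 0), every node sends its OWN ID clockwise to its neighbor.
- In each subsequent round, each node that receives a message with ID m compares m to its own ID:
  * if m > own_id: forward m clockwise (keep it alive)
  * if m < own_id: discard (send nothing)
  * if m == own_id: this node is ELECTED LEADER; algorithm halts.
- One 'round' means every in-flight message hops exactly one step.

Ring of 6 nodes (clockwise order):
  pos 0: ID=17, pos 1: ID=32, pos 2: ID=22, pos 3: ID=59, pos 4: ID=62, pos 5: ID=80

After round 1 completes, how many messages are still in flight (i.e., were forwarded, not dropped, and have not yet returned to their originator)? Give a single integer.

Round 1: pos1(id32) recv 17: drop; pos2(id22) recv 32: fwd; pos3(id59) recv 22: drop; pos4(id62) recv 59: drop; pos5(id80) recv 62: drop; pos0(id17) recv 80: fwd
After round 1: 2 messages still in flight

Answer: 2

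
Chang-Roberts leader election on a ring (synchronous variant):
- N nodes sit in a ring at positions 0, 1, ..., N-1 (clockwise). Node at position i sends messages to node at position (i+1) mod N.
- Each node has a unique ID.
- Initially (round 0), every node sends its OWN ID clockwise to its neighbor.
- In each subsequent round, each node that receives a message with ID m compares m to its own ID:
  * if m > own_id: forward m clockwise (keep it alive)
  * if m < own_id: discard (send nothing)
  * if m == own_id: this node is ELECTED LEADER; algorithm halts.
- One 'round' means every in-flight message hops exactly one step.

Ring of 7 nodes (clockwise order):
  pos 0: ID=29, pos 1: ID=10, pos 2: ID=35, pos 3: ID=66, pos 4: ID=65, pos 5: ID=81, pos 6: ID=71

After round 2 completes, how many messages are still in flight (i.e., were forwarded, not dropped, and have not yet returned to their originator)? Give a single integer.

Answer: 2

Derivation:
Round 1: pos1(id10) recv 29: fwd; pos2(id35) recv 10: drop; pos3(id66) recv 35: drop; pos4(id65) recv 66: fwd; pos5(id81) recv 65: drop; pos6(id71) recv 81: fwd; pos0(id29) recv 71: fwd
Round 2: pos2(id35) recv 29: drop; pos5(id81) recv 66: drop; pos0(id29) recv 81: fwd; pos1(id10) recv 71: fwd
After round 2: 2 messages still in flight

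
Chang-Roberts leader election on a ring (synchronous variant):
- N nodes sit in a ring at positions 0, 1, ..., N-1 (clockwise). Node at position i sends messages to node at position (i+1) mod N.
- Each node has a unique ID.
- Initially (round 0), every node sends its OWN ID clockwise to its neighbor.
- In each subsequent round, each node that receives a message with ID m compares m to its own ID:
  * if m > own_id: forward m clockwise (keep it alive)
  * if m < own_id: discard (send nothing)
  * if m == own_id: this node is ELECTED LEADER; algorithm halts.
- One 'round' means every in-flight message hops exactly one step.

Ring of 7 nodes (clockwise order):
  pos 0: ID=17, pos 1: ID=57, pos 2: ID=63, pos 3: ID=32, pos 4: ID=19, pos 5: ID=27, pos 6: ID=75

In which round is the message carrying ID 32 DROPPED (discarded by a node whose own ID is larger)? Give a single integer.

Answer: 3

Derivation:
Round 1: pos1(id57) recv 17: drop; pos2(id63) recv 57: drop; pos3(id32) recv 63: fwd; pos4(id19) recv 32: fwd; pos5(id27) recv 19: drop; pos6(id75) recv 27: drop; pos0(id17) recv 75: fwd
Round 2: pos4(id19) recv 63: fwd; pos5(id27) recv 32: fwd; pos1(id57) recv 75: fwd
Round 3: pos5(id27) recv 63: fwd; pos6(id75) recv 32: drop; pos2(id63) recv 75: fwd
Round 4: pos6(id75) recv 63: drop; pos3(id32) recv 75: fwd
Round 5: pos4(id19) recv 75: fwd
Round 6: pos5(id27) recv 75: fwd
Round 7: pos6(id75) recv 75: ELECTED
Message ID 32 originates at pos 3; dropped at pos 6 in round 3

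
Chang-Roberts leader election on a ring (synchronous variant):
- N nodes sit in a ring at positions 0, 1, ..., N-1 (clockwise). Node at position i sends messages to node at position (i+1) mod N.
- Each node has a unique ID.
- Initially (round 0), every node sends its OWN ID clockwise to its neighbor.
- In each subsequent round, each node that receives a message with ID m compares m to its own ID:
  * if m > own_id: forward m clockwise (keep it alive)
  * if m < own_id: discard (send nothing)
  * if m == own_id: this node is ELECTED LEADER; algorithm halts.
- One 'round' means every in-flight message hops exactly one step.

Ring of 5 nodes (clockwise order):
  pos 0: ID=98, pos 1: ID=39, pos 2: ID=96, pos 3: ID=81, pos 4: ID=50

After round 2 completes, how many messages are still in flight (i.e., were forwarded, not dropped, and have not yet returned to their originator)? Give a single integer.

Answer: 2

Derivation:
Round 1: pos1(id39) recv 98: fwd; pos2(id96) recv 39: drop; pos3(id81) recv 96: fwd; pos4(id50) recv 81: fwd; pos0(id98) recv 50: drop
Round 2: pos2(id96) recv 98: fwd; pos4(id50) recv 96: fwd; pos0(id98) recv 81: drop
After round 2: 2 messages still in flight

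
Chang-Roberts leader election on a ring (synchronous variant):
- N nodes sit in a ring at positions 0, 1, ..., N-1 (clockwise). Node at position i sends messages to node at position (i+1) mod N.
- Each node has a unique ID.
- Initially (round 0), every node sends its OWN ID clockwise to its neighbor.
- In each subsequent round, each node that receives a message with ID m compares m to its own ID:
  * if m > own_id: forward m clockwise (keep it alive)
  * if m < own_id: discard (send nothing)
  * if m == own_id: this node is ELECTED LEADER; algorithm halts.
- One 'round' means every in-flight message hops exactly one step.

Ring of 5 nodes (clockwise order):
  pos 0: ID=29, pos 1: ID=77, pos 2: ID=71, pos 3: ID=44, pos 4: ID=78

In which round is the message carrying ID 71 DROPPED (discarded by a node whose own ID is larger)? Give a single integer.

Round 1: pos1(id77) recv 29: drop; pos2(id71) recv 77: fwd; pos3(id44) recv 71: fwd; pos4(id78) recv 44: drop; pos0(id29) recv 78: fwd
Round 2: pos3(id44) recv 77: fwd; pos4(id78) recv 71: drop; pos1(id77) recv 78: fwd
Round 3: pos4(id78) recv 77: drop; pos2(id71) recv 78: fwd
Round 4: pos3(id44) recv 78: fwd
Round 5: pos4(id78) recv 78: ELECTED
Message ID 71 originates at pos 2; dropped at pos 4 in round 2

Answer: 2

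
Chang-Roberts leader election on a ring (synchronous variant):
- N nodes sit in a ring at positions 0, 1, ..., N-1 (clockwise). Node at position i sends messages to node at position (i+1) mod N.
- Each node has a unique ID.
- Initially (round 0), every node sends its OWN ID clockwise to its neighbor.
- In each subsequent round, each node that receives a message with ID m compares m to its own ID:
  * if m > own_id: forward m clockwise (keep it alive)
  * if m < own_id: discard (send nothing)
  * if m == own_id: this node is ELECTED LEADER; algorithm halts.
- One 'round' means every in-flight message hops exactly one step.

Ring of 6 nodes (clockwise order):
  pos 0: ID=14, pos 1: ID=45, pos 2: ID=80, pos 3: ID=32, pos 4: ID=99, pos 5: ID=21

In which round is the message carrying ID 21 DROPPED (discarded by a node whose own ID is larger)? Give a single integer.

Answer: 2

Derivation:
Round 1: pos1(id45) recv 14: drop; pos2(id80) recv 45: drop; pos3(id32) recv 80: fwd; pos4(id99) recv 32: drop; pos5(id21) recv 99: fwd; pos0(id14) recv 21: fwd
Round 2: pos4(id99) recv 80: drop; pos0(id14) recv 99: fwd; pos1(id45) recv 21: drop
Round 3: pos1(id45) recv 99: fwd
Round 4: pos2(id80) recv 99: fwd
Round 5: pos3(id32) recv 99: fwd
Round 6: pos4(id99) recv 99: ELECTED
Message ID 21 originates at pos 5; dropped at pos 1 in round 2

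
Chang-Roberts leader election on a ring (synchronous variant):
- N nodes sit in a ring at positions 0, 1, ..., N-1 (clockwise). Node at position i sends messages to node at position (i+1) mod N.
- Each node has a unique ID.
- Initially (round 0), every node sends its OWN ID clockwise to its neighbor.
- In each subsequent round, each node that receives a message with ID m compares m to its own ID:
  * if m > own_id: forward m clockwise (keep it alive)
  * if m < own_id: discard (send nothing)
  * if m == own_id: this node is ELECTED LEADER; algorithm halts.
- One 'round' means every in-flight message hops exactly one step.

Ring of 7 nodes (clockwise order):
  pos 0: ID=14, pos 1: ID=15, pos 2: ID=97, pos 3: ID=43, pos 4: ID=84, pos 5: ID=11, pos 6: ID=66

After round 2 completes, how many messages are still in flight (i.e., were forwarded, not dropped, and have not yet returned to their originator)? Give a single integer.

Round 1: pos1(id15) recv 14: drop; pos2(id97) recv 15: drop; pos3(id43) recv 97: fwd; pos4(id84) recv 43: drop; pos5(id11) recv 84: fwd; pos6(id66) recv 11: drop; pos0(id14) recv 66: fwd
Round 2: pos4(id84) recv 97: fwd; pos6(id66) recv 84: fwd; pos1(id15) recv 66: fwd
After round 2: 3 messages still in flight

Answer: 3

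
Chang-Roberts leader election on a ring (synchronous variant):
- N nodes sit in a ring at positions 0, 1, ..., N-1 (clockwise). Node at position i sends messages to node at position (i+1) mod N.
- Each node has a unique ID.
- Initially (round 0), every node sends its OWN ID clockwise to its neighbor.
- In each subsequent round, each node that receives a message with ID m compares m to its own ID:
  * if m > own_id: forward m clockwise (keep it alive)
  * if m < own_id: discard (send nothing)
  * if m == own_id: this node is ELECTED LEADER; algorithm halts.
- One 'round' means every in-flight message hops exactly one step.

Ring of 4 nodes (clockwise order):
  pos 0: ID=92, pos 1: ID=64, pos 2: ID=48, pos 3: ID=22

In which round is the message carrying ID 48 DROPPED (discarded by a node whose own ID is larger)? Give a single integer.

Round 1: pos1(id64) recv 92: fwd; pos2(id48) recv 64: fwd; pos3(id22) recv 48: fwd; pos0(id92) recv 22: drop
Round 2: pos2(id48) recv 92: fwd; pos3(id22) recv 64: fwd; pos0(id92) recv 48: drop
Round 3: pos3(id22) recv 92: fwd; pos0(id92) recv 64: drop
Round 4: pos0(id92) recv 92: ELECTED
Message ID 48 originates at pos 2; dropped at pos 0 in round 2

Answer: 2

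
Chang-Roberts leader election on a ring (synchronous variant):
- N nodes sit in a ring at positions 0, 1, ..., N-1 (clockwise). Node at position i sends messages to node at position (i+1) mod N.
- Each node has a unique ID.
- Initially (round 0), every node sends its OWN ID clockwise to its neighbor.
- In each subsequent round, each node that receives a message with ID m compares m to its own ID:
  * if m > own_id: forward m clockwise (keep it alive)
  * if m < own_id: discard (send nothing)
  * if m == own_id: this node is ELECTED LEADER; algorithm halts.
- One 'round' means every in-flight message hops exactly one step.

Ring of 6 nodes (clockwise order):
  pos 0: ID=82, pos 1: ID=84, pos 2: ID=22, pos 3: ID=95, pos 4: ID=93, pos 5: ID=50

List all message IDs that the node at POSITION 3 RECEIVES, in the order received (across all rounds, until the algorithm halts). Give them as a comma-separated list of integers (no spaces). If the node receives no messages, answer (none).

Round 1: pos1(id84) recv 82: drop; pos2(id22) recv 84: fwd; pos3(id95) recv 22: drop; pos4(id93) recv 95: fwd; pos5(id50) recv 93: fwd; pos0(id82) recv 50: drop
Round 2: pos3(id95) recv 84: drop; pos5(id50) recv 95: fwd; pos0(id82) recv 93: fwd
Round 3: pos0(id82) recv 95: fwd; pos1(id84) recv 93: fwd
Round 4: pos1(id84) recv 95: fwd; pos2(id22) recv 93: fwd
Round 5: pos2(id22) recv 95: fwd; pos3(id95) recv 93: drop
Round 6: pos3(id95) recv 95: ELECTED

Answer: 22,84,93,95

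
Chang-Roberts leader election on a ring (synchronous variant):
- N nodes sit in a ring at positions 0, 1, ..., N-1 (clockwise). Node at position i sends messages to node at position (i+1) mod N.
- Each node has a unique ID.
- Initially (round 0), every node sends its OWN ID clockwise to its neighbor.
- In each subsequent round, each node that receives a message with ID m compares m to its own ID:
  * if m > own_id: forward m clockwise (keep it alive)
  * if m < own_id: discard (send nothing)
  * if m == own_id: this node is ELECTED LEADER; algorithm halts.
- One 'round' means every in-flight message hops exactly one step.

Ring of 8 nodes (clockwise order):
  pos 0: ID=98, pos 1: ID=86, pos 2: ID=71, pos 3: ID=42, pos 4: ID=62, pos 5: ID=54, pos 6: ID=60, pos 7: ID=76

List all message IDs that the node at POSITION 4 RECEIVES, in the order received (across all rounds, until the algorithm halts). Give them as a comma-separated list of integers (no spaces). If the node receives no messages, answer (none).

Round 1: pos1(id86) recv 98: fwd; pos2(id71) recv 86: fwd; pos3(id42) recv 71: fwd; pos4(id62) recv 42: drop; pos5(id54) recv 62: fwd; pos6(id60) recv 54: drop; pos7(id76) recv 60: drop; pos0(id98) recv 76: drop
Round 2: pos2(id71) recv 98: fwd; pos3(id42) recv 86: fwd; pos4(id62) recv 71: fwd; pos6(id60) recv 62: fwd
Round 3: pos3(id42) recv 98: fwd; pos4(id62) recv 86: fwd; pos5(id54) recv 71: fwd; pos7(id76) recv 62: drop
Round 4: pos4(id62) recv 98: fwd; pos5(id54) recv 86: fwd; pos6(id60) recv 71: fwd
Round 5: pos5(id54) recv 98: fwd; pos6(id60) recv 86: fwd; pos7(id76) recv 71: drop
Round 6: pos6(id60) recv 98: fwd; pos7(id76) recv 86: fwd
Round 7: pos7(id76) recv 98: fwd; pos0(id98) recv 86: drop
Round 8: pos0(id98) recv 98: ELECTED

Answer: 42,71,86,98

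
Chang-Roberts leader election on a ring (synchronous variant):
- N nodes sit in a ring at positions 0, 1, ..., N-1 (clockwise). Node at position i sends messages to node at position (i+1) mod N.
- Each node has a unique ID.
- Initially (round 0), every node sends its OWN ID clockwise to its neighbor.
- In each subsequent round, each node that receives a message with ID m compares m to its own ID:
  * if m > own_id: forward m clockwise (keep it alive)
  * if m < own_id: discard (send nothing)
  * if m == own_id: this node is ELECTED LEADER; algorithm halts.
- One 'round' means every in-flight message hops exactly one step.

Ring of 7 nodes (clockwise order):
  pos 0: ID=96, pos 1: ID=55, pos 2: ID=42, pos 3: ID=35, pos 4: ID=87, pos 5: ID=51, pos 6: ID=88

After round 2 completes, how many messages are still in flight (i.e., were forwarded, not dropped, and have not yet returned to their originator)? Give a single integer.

Answer: 2

Derivation:
Round 1: pos1(id55) recv 96: fwd; pos2(id42) recv 55: fwd; pos3(id35) recv 42: fwd; pos4(id87) recv 35: drop; pos5(id51) recv 87: fwd; pos6(id88) recv 51: drop; pos0(id96) recv 88: drop
Round 2: pos2(id42) recv 96: fwd; pos3(id35) recv 55: fwd; pos4(id87) recv 42: drop; pos6(id88) recv 87: drop
After round 2: 2 messages still in flight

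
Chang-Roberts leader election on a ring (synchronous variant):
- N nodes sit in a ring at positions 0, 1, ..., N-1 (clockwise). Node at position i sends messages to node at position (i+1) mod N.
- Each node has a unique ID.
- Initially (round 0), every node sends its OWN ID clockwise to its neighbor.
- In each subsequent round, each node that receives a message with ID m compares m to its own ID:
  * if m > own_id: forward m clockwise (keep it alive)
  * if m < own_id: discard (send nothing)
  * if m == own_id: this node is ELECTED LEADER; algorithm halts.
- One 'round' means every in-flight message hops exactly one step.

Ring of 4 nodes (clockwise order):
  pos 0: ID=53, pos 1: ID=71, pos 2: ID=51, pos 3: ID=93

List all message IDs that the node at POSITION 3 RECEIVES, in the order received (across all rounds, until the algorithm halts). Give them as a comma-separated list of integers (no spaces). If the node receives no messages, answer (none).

Round 1: pos1(id71) recv 53: drop; pos2(id51) recv 71: fwd; pos3(id93) recv 51: drop; pos0(id53) recv 93: fwd
Round 2: pos3(id93) recv 71: drop; pos1(id71) recv 93: fwd
Round 3: pos2(id51) recv 93: fwd
Round 4: pos3(id93) recv 93: ELECTED

Answer: 51,71,93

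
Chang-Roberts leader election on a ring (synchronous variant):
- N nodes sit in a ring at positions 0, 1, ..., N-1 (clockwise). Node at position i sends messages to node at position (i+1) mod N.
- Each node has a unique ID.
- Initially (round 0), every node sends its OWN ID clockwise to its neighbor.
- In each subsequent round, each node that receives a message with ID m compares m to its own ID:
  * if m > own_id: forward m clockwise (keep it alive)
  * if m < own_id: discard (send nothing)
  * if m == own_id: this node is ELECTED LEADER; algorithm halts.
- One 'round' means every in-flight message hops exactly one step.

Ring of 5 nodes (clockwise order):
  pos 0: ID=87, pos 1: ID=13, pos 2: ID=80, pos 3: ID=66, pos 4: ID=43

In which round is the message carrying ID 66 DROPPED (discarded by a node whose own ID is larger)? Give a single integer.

Round 1: pos1(id13) recv 87: fwd; pos2(id80) recv 13: drop; pos3(id66) recv 80: fwd; pos4(id43) recv 66: fwd; pos0(id87) recv 43: drop
Round 2: pos2(id80) recv 87: fwd; pos4(id43) recv 80: fwd; pos0(id87) recv 66: drop
Round 3: pos3(id66) recv 87: fwd; pos0(id87) recv 80: drop
Round 4: pos4(id43) recv 87: fwd
Round 5: pos0(id87) recv 87: ELECTED
Message ID 66 originates at pos 3; dropped at pos 0 in round 2

Answer: 2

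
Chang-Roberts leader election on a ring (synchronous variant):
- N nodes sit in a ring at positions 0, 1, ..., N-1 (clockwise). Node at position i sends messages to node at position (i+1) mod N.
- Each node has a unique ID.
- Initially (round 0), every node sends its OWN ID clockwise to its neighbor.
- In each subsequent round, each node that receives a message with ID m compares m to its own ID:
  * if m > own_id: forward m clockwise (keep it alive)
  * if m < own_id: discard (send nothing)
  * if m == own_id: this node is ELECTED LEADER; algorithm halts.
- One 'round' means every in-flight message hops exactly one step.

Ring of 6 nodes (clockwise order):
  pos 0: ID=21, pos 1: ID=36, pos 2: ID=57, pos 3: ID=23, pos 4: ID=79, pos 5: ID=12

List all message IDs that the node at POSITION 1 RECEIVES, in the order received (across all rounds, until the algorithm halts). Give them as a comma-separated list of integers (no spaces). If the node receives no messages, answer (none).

Answer: 21,79

Derivation:
Round 1: pos1(id36) recv 21: drop; pos2(id57) recv 36: drop; pos3(id23) recv 57: fwd; pos4(id79) recv 23: drop; pos5(id12) recv 79: fwd; pos0(id21) recv 12: drop
Round 2: pos4(id79) recv 57: drop; pos0(id21) recv 79: fwd
Round 3: pos1(id36) recv 79: fwd
Round 4: pos2(id57) recv 79: fwd
Round 5: pos3(id23) recv 79: fwd
Round 6: pos4(id79) recv 79: ELECTED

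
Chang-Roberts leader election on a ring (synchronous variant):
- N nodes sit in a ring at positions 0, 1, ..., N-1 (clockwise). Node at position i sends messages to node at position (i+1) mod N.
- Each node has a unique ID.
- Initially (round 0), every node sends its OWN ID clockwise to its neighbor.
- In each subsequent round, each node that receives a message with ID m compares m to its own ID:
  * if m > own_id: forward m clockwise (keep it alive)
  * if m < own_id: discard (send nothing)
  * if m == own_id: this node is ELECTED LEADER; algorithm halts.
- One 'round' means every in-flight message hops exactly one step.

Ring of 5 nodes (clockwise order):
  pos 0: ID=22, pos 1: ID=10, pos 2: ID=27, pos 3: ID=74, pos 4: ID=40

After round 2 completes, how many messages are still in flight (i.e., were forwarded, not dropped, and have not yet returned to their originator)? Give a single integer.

Round 1: pos1(id10) recv 22: fwd; pos2(id27) recv 10: drop; pos3(id74) recv 27: drop; pos4(id40) recv 74: fwd; pos0(id22) recv 40: fwd
Round 2: pos2(id27) recv 22: drop; pos0(id22) recv 74: fwd; pos1(id10) recv 40: fwd
After round 2: 2 messages still in flight

Answer: 2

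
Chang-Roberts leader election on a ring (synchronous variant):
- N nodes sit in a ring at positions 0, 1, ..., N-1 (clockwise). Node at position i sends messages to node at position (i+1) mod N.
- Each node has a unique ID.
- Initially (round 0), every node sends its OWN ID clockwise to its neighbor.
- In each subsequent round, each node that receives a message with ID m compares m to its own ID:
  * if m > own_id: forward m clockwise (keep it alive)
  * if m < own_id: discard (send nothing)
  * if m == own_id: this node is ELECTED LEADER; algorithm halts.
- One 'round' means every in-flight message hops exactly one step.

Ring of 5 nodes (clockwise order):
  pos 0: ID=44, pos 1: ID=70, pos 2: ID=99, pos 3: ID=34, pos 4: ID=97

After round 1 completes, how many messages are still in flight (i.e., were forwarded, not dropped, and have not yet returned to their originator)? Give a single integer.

Answer: 2

Derivation:
Round 1: pos1(id70) recv 44: drop; pos2(id99) recv 70: drop; pos3(id34) recv 99: fwd; pos4(id97) recv 34: drop; pos0(id44) recv 97: fwd
After round 1: 2 messages still in flight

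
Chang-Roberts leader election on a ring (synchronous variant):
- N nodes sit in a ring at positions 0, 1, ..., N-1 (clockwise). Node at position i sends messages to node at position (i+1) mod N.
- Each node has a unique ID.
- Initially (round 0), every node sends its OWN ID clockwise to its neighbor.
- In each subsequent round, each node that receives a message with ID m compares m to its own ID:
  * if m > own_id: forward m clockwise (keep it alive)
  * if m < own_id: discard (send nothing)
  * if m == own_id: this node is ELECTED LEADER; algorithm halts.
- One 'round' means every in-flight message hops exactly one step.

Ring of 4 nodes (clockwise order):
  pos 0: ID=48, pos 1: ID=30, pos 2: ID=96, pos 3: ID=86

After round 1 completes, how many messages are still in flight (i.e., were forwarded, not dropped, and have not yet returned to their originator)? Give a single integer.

Round 1: pos1(id30) recv 48: fwd; pos2(id96) recv 30: drop; pos3(id86) recv 96: fwd; pos0(id48) recv 86: fwd
After round 1: 3 messages still in flight

Answer: 3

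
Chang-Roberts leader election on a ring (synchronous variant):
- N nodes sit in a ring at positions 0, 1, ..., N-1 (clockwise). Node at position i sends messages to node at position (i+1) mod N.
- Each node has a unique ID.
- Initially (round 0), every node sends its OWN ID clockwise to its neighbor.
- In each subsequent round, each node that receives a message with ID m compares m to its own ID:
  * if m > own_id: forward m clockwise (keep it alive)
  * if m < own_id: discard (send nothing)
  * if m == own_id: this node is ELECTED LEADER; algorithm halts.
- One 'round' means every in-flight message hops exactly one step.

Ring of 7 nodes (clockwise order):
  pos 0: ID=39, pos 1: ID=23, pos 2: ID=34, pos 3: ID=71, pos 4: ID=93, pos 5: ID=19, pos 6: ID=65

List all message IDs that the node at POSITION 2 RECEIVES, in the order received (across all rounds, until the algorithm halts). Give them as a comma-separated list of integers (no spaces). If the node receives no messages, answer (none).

Round 1: pos1(id23) recv 39: fwd; pos2(id34) recv 23: drop; pos3(id71) recv 34: drop; pos4(id93) recv 71: drop; pos5(id19) recv 93: fwd; pos6(id65) recv 19: drop; pos0(id39) recv 65: fwd
Round 2: pos2(id34) recv 39: fwd; pos6(id65) recv 93: fwd; pos1(id23) recv 65: fwd
Round 3: pos3(id71) recv 39: drop; pos0(id39) recv 93: fwd; pos2(id34) recv 65: fwd
Round 4: pos1(id23) recv 93: fwd; pos3(id71) recv 65: drop
Round 5: pos2(id34) recv 93: fwd
Round 6: pos3(id71) recv 93: fwd
Round 7: pos4(id93) recv 93: ELECTED

Answer: 23,39,65,93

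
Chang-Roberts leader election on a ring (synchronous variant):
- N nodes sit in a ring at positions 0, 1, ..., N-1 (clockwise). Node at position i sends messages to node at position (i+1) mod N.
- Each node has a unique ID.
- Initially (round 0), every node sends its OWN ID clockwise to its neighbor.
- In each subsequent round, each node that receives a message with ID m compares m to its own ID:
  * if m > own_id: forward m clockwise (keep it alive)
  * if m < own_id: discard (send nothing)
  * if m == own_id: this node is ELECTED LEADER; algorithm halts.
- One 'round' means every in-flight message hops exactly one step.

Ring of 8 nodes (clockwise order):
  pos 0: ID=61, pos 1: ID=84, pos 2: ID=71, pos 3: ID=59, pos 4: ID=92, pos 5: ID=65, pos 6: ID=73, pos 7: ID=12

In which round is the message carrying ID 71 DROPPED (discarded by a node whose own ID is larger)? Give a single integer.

Answer: 2

Derivation:
Round 1: pos1(id84) recv 61: drop; pos2(id71) recv 84: fwd; pos3(id59) recv 71: fwd; pos4(id92) recv 59: drop; pos5(id65) recv 92: fwd; pos6(id73) recv 65: drop; pos7(id12) recv 73: fwd; pos0(id61) recv 12: drop
Round 2: pos3(id59) recv 84: fwd; pos4(id92) recv 71: drop; pos6(id73) recv 92: fwd; pos0(id61) recv 73: fwd
Round 3: pos4(id92) recv 84: drop; pos7(id12) recv 92: fwd; pos1(id84) recv 73: drop
Round 4: pos0(id61) recv 92: fwd
Round 5: pos1(id84) recv 92: fwd
Round 6: pos2(id71) recv 92: fwd
Round 7: pos3(id59) recv 92: fwd
Round 8: pos4(id92) recv 92: ELECTED
Message ID 71 originates at pos 2; dropped at pos 4 in round 2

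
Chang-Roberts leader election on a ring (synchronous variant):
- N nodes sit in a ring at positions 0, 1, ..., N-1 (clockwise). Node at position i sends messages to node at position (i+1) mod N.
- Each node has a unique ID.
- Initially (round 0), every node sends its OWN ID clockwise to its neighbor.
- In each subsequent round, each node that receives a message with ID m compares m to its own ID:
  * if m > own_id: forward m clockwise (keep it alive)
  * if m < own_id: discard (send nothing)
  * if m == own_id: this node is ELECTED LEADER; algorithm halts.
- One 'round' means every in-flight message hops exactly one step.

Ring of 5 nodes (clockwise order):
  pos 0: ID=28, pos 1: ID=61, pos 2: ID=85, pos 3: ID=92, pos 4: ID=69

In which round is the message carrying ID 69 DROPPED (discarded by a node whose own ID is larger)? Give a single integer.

Round 1: pos1(id61) recv 28: drop; pos2(id85) recv 61: drop; pos3(id92) recv 85: drop; pos4(id69) recv 92: fwd; pos0(id28) recv 69: fwd
Round 2: pos0(id28) recv 92: fwd; pos1(id61) recv 69: fwd
Round 3: pos1(id61) recv 92: fwd; pos2(id85) recv 69: drop
Round 4: pos2(id85) recv 92: fwd
Round 5: pos3(id92) recv 92: ELECTED
Message ID 69 originates at pos 4; dropped at pos 2 in round 3

Answer: 3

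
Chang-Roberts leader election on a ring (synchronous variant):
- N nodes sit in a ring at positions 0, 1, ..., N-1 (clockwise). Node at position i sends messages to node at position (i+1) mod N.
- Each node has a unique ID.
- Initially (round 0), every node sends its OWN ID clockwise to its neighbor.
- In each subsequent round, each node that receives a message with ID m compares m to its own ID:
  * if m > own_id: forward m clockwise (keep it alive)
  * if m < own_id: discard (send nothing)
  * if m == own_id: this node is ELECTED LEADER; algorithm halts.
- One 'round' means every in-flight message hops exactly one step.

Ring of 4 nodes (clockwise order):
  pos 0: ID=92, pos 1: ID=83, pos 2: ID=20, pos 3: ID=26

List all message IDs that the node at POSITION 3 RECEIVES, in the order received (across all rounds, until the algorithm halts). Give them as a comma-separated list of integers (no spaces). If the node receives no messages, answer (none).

Answer: 20,83,92

Derivation:
Round 1: pos1(id83) recv 92: fwd; pos2(id20) recv 83: fwd; pos3(id26) recv 20: drop; pos0(id92) recv 26: drop
Round 2: pos2(id20) recv 92: fwd; pos3(id26) recv 83: fwd
Round 3: pos3(id26) recv 92: fwd; pos0(id92) recv 83: drop
Round 4: pos0(id92) recv 92: ELECTED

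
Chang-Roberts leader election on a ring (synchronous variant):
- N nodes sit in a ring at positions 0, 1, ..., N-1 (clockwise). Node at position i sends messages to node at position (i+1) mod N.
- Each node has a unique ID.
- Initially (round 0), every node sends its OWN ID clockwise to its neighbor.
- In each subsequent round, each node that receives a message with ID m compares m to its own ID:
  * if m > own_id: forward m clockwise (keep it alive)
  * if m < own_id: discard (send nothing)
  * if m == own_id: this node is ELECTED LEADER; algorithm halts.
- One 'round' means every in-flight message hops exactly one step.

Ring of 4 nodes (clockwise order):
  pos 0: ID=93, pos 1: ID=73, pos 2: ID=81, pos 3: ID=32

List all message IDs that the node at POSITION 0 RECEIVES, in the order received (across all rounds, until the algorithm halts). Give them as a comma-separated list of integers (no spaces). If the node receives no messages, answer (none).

Answer: 32,81,93

Derivation:
Round 1: pos1(id73) recv 93: fwd; pos2(id81) recv 73: drop; pos3(id32) recv 81: fwd; pos0(id93) recv 32: drop
Round 2: pos2(id81) recv 93: fwd; pos0(id93) recv 81: drop
Round 3: pos3(id32) recv 93: fwd
Round 4: pos0(id93) recv 93: ELECTED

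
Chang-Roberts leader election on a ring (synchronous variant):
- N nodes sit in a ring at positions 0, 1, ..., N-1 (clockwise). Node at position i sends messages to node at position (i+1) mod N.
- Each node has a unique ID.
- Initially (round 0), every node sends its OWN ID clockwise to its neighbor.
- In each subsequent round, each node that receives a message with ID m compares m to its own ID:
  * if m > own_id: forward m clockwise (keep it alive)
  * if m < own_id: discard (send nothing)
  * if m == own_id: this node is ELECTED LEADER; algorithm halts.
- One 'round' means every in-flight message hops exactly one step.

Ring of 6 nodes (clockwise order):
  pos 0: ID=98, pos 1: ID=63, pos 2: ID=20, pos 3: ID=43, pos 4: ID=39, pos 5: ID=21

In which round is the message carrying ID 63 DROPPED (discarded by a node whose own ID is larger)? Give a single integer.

Round 1: pos1(id63) recv 98: fwd; pos2(id20) recv 63: fwd; pos3(id43) recv 20: drop; pos4(id39) recv 43: fwd; pos5(id21) recv 39: fwd; pos0(id98) recv 21: drop
Round 2: pos2(id20) recv 98: fwd; pos3(id43) recv 63: fwd; pos5(id21) recv 43: fwd; pos0(id98) recv 39: drop
Round 3: pos3(id43) recv 98: fwd; pos4(id39) recv 63: fwd; pos0(id98) recv 43: drop
Round 4: pos4(id39) recv 98: fwd; pos5(id21) recv 63: fwd
Round 5: pos5(id21) recv 98: fwd; pos0(id98) recv 63: drop
Round 6: pos0(id98) recv 98: ELECTED
Message ID 63 originates at pos 1; dropped at pos 0 in round 5

Answer: 5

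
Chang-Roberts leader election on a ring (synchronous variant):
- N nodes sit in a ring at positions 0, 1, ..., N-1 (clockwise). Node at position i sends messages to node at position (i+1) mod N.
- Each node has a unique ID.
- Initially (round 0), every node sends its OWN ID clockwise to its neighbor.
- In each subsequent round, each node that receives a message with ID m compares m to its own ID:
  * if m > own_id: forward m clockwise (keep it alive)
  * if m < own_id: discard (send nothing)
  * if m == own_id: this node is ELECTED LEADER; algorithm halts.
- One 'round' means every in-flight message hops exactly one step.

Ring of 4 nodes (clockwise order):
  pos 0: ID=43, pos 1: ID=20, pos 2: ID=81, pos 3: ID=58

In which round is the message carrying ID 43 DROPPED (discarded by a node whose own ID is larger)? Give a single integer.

Answer: 2

Derivation:
Round 1: pos1(id20) recv 43: fwd; pos2(id81) recv 20: drop; pos3(id58) recv 81: fwd; pos0(id43) recv 58: fwd
Round 2: pos2(id81) recv 43: drop; pos0(id43) recv 81: fwd; pos1(id20) recv 58: fwd
Round 3: pos1(id20) recv 81: fwd; pos2(id81) recv 58: drop
Round 4: pos2(id81) recv 81: ELECTED
Message ID 43 originates at pos 0; dropped at pos 2 in round 2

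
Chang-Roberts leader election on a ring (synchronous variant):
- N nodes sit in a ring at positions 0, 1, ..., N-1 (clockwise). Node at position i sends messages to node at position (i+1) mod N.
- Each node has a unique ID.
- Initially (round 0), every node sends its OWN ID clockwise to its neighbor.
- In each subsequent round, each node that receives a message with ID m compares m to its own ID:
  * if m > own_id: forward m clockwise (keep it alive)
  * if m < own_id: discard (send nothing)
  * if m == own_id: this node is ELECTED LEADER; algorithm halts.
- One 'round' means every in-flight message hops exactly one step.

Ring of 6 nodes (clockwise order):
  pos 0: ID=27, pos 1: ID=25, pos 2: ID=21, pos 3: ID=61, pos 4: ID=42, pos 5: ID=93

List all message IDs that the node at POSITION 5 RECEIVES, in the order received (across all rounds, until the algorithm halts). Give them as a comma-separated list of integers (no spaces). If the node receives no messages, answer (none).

Answer: 42,61,93

Derivation:
Round 1: pos1(id25) recv 27: fwd; pos2(id21) recv 25: fwd; pos3(id61) recv 21: drop; pos4(id42) recv 61: fwd; pos5(id93) recv 42: drop; pos0(id27) recv 93: fwd
Round 2: pos2(id21) recv 27: fwd; pos3(id61) recv 25: drop; pos5(id93) recv 61: drop; pos1(id25) recv 93: fwd
Round 3: pos3(id61) recv 27: drop; pos2(id21) recv 93: fwd
Round 4: pos3(id61) recv 93: fwd
Round 5: pos4(id42) recv 93: fwd
Round 6: pos5(id93) recv 93: ELECTED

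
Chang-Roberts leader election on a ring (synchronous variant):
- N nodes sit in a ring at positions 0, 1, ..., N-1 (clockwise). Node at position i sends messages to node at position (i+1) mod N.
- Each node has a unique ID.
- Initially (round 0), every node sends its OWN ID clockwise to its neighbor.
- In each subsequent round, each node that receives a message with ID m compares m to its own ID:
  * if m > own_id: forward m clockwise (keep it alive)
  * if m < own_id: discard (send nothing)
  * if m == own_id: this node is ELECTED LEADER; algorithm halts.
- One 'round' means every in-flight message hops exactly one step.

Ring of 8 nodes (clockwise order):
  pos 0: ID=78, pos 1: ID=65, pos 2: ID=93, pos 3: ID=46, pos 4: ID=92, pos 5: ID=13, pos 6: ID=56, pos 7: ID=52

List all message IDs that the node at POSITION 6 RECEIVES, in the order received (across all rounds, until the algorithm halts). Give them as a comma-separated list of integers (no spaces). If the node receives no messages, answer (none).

Answer: 13,92,93

Derivation:
Round 1: pos1(id65) recv 78: fwd; pos2(id93) recv 65: drop; pos3(id46) recv 93: fwd; pos4(id92) recv 46: drop; pos5(id13) recv 92: fwd; pos6(id56) recv 13: drop; pos7(id52) recv 56: fwd; pos0(id78) recv 52: drop
Round 2: pos2(id93) recv 78: drop; pos4(id92) recv 93: fwd; pos6(id56) recv 92: fwd; pos0(id78) recv 56: drop
Round 3: pos5(id13) recv 93: fwd; pos7(id52) recv 92: fwd
Round 4: pos6(id56) recv 93: fwd; pos0(id78) recv 92: fwd
Round 5: pos7(id52) recv 93: fwd; pos1(id65) recv 92: fwd
Round 6: pos0(id78) recv 93: fwd; pos2(id93) recv 92: drop
Round 7: pos1(id65) recv 93: fwd
Round 8: pos2(id93) recv 93: ELECTED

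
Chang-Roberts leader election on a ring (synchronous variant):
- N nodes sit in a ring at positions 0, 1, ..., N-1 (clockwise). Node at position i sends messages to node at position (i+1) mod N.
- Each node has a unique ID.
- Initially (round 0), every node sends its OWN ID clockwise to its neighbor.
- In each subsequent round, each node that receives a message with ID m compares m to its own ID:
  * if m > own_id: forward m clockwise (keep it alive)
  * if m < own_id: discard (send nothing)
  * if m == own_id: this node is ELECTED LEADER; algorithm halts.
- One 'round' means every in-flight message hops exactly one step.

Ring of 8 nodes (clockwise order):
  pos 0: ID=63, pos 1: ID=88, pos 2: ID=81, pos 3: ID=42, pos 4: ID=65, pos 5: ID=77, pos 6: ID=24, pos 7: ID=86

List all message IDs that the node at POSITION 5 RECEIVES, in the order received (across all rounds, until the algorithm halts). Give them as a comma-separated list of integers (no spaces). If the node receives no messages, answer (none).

Answer: 65,81,88

Derivation:
Round 1: pos1(id88) recv 63: drop; pos2(id81) recv 88: fwd; pos3(id42) recv 81: fwd; pos4(id65) recv 42: drop; pos5(id77) recv 65: drop; pos6(id24) recv 77: fwd; pos7(id86) recv 24: drop; pos0(id63) recv 86: fwd
Round 2: pos3(id42) recv 88: fwd; pos4(id65) recv 81: fwd; pos7(id86) recv 77: drop; pos1(id88) recv 86: drop
Round 3: pos4(id65) recv 88: fwd; pos5(id77) recv 81: fwd
Round 4: pos5(id77) recv 88: fwd; pos6(id24) recv 81: fwd
Round 5: pos6(id24) recv 88: fwd; pos7(id86) recv 81: drop
Round 6: pos7(id86) recv 88: fwd
Round 7: pos0(id63) recv 88: fwd
Round 8: pos1(id88) recv 88: ELECTED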